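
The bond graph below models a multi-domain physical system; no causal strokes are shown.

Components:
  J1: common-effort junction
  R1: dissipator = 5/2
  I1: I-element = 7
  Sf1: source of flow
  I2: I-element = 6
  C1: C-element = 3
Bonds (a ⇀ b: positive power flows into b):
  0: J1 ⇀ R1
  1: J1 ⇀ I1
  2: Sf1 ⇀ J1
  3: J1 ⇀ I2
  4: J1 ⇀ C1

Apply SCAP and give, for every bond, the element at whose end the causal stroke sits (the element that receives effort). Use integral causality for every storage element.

#2 stroke at Sf1  (Sf1 fixes flow; stroke at Sf1)
#1 stroke at I1  (I1 integral (f out))
#3 stroke at I2  (I2 integral (f out))
#4 stroke at J1  (C1: C, integral causality)
#0 stroke at R1  (0-jn J1 has e-setter on 4)

β0 →R1
β1 →I1
β2 →Sf1
β3 →I2
β4 →J1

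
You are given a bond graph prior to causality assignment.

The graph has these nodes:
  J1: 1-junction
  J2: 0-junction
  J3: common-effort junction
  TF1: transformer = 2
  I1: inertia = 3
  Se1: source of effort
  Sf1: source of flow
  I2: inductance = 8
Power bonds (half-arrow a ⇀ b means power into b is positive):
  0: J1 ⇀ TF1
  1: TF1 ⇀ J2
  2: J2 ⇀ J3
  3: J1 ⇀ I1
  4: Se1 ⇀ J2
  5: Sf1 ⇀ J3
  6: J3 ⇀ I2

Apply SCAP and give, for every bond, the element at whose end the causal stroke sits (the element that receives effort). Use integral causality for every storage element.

bond 0 stroke→J1
bond 1 stroke→TF1
bond 2 stroke→J3
bond 3 stroke→I1
bond 4 stroke→J2
bond 5 stroke→Sf1
bond 6 stroke→I2

bond 4 stroke at J2  (Se1: effort source, stroke at far end)
bond 5 stroke at Sf1  (source Sf1 imposes f)
bond 1 stroke at TF1  (0-jn J2 has e-setter on 4)
bond 2 stroke at J3  (J2 effort already set via bond 4)
bond 6 stroke at I2  (common-e at J3 fixed by 2)
bond 0 stroke at J1  (through TF1, causality passes straight; one stroke at TF1)
bond 3 stroke at I1  (J1: last free bond brings flow in)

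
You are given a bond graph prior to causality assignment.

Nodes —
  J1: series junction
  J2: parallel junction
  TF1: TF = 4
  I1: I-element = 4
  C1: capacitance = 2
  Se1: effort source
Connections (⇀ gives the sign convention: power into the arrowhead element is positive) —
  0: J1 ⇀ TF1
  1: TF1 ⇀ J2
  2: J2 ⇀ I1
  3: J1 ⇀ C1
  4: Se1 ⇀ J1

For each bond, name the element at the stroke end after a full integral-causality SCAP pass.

b4 →J1  (Se1 fixes effort; stroke away)
b2 →I1  (I1 integral (f out))
b1 →J2  (J2: last free bond brings effort in)
b0 →TF1  (TF1 one-in-one-out from 1)
b3 →J1  (J1 flow already set via bond 0)

bond 0 stroke at TF1
bond 1 stroke at J2
bond 2 stroke at I1
bond 3 stroke at J1
bond 4 stroke at J1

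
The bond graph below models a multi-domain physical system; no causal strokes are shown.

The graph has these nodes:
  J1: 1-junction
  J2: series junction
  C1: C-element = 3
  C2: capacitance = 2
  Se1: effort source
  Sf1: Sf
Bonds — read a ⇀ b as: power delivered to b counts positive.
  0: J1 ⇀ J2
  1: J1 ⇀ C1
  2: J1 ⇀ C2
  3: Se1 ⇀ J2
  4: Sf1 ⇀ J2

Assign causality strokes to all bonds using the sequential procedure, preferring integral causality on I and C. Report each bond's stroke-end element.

#0 stroke→J2
#1 stroke→J1
#2 stroke→J1
#3 stroke→J2
#4 stroke→Sf1

b3 stroke at J2  (source Se1 imposes e)
b4 stroke at Sf1  (Sf1 fixes flow; stroke at Sf1)
b0 stroke at J2  (J2 flow already set via bond 4)
b1 stroke at J1  (common-f at J1 fixed by 0)
b2 stroke at J1  (common-f at J1 fixed by 0)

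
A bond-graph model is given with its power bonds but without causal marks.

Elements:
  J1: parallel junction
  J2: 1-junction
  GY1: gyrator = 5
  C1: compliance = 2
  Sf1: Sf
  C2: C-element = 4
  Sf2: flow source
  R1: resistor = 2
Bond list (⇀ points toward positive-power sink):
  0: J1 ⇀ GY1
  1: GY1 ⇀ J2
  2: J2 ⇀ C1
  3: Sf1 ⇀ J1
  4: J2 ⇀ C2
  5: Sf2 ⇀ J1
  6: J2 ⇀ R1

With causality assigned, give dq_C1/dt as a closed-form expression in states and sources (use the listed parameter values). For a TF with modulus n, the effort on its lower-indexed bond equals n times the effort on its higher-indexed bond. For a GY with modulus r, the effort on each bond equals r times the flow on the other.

dq_C1/dt = 5*F_Sf1/2 + 5*F_Sf2/2 - q_C1/4 - q_C2/8

β3 stroke at Sf1  (Sf1: flow source, stroke at near end)
β5 stroke at Sf2  (Sf2 fixes flow; stroke at Sf2)
β0 stroke at J1  (only one effort-in slot at J1)
β1 stroke at J2  (through GY1, causality inverts; strokes same side of GY1)
β2 stroke at J2  (C1 integral (e out))
β4 stroke at J2  (C2: C, integral causality)
β6 stroke at R1  (J2 needs exactly one f-in)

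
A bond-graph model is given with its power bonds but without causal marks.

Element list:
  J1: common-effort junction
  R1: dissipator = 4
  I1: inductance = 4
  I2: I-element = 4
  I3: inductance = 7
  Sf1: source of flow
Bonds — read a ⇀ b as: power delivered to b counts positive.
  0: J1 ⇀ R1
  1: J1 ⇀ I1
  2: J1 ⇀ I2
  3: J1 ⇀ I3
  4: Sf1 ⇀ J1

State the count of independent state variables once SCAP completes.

3  (I1, I2, I3 all integral)

β4 →Sf1  (source Sf1 imposes f)
β1 →I1  (I1: I, integral causality)
β2 →I2  (I2 outputs flow p/I2)
β3 →I3  (prefer integral on I3)
β0 →J1  (only one effort-in slot at J1)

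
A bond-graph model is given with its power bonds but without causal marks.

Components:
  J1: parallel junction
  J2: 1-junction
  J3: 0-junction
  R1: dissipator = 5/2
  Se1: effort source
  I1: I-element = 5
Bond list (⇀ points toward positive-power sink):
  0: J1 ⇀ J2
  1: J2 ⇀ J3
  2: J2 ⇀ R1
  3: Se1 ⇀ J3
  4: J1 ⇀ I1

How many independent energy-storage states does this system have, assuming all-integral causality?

1  (I1 all integral)

bond 3 stroke→J3  (source Se1 imposes e)
bond 1 stroke→J2  (common-e at J3 fixed by 3)
bond 4 stroke→I1  (I1: I, integral causality)
bond 0 stroke→J1  (J1 needs exactly one e-in)
bond 2 stroke→J2  (J2 flow already set via bond 0)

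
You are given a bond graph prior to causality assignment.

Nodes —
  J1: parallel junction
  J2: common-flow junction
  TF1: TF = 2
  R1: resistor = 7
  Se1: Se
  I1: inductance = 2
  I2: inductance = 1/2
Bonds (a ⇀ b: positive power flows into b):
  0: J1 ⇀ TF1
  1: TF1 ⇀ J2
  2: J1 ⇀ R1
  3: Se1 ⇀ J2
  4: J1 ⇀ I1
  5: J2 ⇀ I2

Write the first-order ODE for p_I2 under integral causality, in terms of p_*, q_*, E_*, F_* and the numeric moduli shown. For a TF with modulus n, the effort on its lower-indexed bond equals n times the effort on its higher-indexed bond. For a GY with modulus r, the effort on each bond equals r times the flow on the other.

bond 3 stroke→J2  (Se1 fixes effort; stroke away)
bond 4 stroke→I1  (I1 outputs flow p/I1)
bond 5 stroke→I2  (I2 integral (f out))
bond 1 stroke→J2  (J2 flow already set via bond 5)
bond 0 stroke→TF1  (TF1 one-in-one-out from 1)
bond 2 stroke→J1  (closing 0-jn rule on J1)

dp_I2/dt = E_Se1 - 7*p_I1/4 - 7*p_I2/2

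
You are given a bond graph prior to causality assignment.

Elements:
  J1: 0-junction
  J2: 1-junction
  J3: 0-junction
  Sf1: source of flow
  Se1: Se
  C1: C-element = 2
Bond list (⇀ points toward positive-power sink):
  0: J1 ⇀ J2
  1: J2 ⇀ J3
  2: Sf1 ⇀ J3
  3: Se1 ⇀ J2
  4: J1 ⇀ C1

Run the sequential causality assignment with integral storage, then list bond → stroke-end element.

β2 →Sf1  (source Sf1 imposes f)
β3 →J2  (Se1: effort source, stroke at far end)
β1 →J3  (J3 needs exactly one e-in)
β0 →J2  (common-f at J2 fixed by 1)
β4 →J1  (closing 0-jn rule on J1)

b0 |J2
b1 |J3
b2 |Sf1
b3 |J2
b4 |J1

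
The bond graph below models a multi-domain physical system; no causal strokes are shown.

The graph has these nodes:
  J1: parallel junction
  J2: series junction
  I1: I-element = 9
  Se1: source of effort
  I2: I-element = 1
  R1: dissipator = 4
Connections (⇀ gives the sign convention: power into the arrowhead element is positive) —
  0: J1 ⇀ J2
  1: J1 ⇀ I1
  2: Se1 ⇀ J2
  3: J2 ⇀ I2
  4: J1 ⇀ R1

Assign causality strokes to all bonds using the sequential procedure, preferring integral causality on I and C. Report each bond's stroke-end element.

b2 |J2  (Se1: effort source, stroke at far end)
b1 |I1  (prefer integral on I1)
b3 |I2  (I2: I, integral causality)
b0 |J2  (common-f at J2 fixed by 3)
b4 |J1  (J1: last free bond brings effort in)

b0 stroke→J2
b1 stroke→I1
b2 stroke→J2
b3 stroke→I2
b4 stroke→J1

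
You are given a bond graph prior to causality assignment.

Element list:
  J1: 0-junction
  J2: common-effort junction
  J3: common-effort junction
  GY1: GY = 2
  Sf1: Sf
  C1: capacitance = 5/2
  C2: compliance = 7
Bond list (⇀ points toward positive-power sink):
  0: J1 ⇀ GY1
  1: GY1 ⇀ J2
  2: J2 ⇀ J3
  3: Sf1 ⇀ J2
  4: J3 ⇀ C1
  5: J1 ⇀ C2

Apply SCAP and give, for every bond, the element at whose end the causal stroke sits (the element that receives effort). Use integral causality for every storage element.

bond 3 stroke at Sf1  (source Sf1 imposes f)
bond 4 stroke at J3  (C1 outputs effort q/C1)
bond 2 stroke at J2  (0-jn J3 has e-setter on 4)
bond 1 stroke at GY1  (J2 effort already set via bond 2)
bond 0 stroke at GY1  (GY1: gyrator matches bond 1)
bond 5 stroke at J1  (J1: last free bond brings effort in)

β0 |GY1
β1 |GY1
β2 |J2
β3 |Sf1
β4 |J3
β5 |J1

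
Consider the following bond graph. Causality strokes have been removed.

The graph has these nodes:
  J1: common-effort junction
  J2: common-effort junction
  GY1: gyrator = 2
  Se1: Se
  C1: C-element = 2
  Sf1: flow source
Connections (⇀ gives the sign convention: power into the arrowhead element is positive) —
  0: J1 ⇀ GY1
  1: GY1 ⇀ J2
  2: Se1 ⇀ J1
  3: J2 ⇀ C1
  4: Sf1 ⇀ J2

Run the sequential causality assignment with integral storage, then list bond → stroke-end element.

#0 stroke→GY1
#1 stroke→GY1
#2 stroke→J1
#3 stroke→J2
#4 stroke→Sf1

β2 stroke at J1  (Se1: effort source, stroke at far end)
β4 stroke at Sf1  (Sf1: flow source, stroke at near end)
β0 stroke at GY1  (J1 effort already set via bond 2)
β1 stroke at GY1  (GY GY1: same side as bond 0)
β3 stroke at J2  (closing 0-jn rule on J2)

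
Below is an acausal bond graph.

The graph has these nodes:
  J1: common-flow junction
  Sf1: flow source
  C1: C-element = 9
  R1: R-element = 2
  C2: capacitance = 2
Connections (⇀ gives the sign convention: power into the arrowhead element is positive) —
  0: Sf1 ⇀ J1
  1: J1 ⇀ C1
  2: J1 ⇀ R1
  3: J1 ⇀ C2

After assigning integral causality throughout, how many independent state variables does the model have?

bond 0 |Sf1  (Sf1 (Sf) sets flow on bond)
bond 1 |J1  (J1: bond 0 brought flow, rest push out)
bond 2 |J1  (1-jn J1 has f-setter on 0)
bond 3 |J1  (common-f at J1 fixed by 0)

2  (C1, C2 all integral)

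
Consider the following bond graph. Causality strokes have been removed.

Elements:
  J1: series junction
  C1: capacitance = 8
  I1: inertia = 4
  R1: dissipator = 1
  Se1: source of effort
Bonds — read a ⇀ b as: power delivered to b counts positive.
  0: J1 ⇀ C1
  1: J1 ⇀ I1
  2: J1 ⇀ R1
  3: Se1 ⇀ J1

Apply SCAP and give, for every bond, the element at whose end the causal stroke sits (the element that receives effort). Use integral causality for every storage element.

β0 |J1
β1 |I1
β2 |J1
β3 |J1

bond 3 stroke→J1  (source Se1 imposes e)
bond 0 stroke→J1  (C1: C, integral causality)
bond 1 stroke→I1  (I1 outputs flow p/I1)
bond 2 stroke→J1  (J1 flow already set via bond 1)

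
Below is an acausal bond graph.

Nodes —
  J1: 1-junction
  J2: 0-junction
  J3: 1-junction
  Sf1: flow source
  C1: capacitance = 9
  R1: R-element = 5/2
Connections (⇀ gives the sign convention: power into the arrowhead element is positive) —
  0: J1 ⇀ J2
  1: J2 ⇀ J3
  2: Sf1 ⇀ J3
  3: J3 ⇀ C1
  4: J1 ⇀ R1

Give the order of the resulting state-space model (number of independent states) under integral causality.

1  (C1 all integral)

b2 stroke at Sf1  (Sf1: flow source, stroke at near end)
b1 stroke at J3  (J3: bond 2 brought flow, rest push out)
b3 stroke at J3  (J3 flow already set via bond 2)
b0 stroke at J2  (closing 0-jn rule on J2)
b4 stroke at J1  (common-f at J1 fixed by 0)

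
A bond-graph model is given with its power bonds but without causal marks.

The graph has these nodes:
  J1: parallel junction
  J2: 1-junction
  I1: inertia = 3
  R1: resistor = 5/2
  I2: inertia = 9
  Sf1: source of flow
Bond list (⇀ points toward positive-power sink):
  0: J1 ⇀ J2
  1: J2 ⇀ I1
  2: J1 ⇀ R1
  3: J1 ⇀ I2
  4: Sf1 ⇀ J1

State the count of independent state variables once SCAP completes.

2  (I1, I2 all integral)

bond 4 →Sf1  (Sf1: flow source, stroke at near end)
bond 1 →I1  (prefer integral on I1)
bond 0 →J2  (1-jn J2 has f-setter on 1)
bond 3 →I2  (I2 integral (f out))
bond 2 →J1  (J1: last free bond brings effort in)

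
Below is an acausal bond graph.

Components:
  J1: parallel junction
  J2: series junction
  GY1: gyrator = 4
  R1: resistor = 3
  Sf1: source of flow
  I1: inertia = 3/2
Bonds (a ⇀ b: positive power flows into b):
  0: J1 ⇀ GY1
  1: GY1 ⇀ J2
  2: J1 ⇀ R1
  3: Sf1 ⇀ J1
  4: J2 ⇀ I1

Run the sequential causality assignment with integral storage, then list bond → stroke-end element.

b3 →Sf1  (Sf1 fixes flow; stroke at Sf1)
b4 →I1  (I1: I, integral causality)
b1 →J2  (J2: bond 4 brought flow, rest push out)
b0 →J1  (GY GY1: same side as bond 1)
b2 →R1  (J1: bond 0 brought effort, rest push out)

β0 →J1
β1 →J2
β2 →R1
β3 →Sf1
β4 →I1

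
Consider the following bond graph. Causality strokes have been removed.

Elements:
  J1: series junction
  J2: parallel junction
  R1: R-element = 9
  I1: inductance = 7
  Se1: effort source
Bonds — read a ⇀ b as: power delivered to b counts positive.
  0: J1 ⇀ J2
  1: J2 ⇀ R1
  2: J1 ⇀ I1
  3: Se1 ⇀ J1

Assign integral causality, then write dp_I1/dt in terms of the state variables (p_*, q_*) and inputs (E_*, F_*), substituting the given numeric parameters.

dp_I1/dt = E_Se1 - 9*p_I1/7

#3 stroke at J1  (Se1 fixes effort; stroke away)
#2 stroke at I1  (I1 integral (f out))
#0 stroke at J1  (1-jn J1 has f-setter on 2)
#1 stroke at J2  (J2 needs exactly one e-in)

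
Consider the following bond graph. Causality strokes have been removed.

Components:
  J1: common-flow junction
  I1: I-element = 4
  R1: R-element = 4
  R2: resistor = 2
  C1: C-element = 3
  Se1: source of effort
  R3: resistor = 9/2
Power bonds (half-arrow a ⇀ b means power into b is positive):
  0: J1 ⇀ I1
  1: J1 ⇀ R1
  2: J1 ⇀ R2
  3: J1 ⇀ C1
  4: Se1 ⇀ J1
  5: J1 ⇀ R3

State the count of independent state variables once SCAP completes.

2  (C1, I1 all integral)

β4 stroke→J1  (source Se1 imposes e)
β0 stroke→I1  (I1: I, integral causality)
β1 stroke→J1  (J1: bond 0 brought flow, rest push out)
β2 stroke→J1  (J1: bond 0 brought flow, rest push out)
β3 stroke→J1  (common-f at J1 fixed by 0)
β5 stroke→J1  (common-f at J1 fixed by 0)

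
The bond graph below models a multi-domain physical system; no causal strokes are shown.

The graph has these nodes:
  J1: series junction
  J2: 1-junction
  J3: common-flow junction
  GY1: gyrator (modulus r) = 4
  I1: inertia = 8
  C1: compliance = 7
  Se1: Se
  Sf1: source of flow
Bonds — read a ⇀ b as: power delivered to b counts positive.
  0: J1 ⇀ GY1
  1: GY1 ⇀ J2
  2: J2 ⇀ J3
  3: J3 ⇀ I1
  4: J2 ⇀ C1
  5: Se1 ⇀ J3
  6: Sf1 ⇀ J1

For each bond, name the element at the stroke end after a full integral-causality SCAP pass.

b5 stroke→J3  (Se1 (Se) sets effort on bond)
b6 stroke→Sf1  (Sf1 (Sf) sets flow on bond)
b0 stroke→J1  (common-f at J1 fixed by 6)
b1 stroke→J2  (GY1: gyrator matches bond 0)
b3 stroke→I1  (I1 outputs flow p/I1)
b2 stroke→J3  (J3 flow already set via bond 3)
b4 stroke→J2  (J2: bond 2 brought flow, rest push out)

bond 0 |J1
bond 1 |J2
bond 2 |J3
bond 3 |I1
bond 4 |J2
bond 5 |J3
bond 6 |Sf1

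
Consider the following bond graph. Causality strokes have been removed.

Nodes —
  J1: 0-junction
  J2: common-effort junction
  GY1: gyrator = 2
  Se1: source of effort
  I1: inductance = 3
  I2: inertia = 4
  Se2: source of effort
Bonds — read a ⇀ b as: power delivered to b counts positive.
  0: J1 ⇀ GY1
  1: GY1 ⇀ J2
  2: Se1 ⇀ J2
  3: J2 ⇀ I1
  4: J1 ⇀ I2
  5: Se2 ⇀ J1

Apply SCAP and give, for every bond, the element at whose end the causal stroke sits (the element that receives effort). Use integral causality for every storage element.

b0 stroke at GY1
b1 stroke at GY1
b2 stroke at J2
b3 stroke at I1
b4 stroke at I2
b5 stroke at J1

β2 stroke at J2  (Se1: effort source, stroke at far end)
β5 stroke at J1  (Se2 (Se) sets effort on bond)
β0 stroke at GY1  (0-jn J1 has e-setter on 5)
β4 stroke at I2  (0-jn J1 has e-setter on 5)
β1 stroke at GY1  (J2: bond 2 brought effort, rest push out)
β3 stroke at I1  (J2: bond 2 brought effort, rest push out)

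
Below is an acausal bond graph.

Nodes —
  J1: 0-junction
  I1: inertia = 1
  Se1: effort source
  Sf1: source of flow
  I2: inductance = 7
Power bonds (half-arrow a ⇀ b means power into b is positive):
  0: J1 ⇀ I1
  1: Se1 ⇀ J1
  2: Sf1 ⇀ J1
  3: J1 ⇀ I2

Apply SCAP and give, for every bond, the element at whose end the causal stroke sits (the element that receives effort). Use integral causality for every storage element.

#1 →J1  (Se1 fixes effort; stroke away)
#2 →Sf1  (source Sf1 imposes f)
#0 →I1  (J1: bond 1 brought effort, rest push out)
#3 →I2  (common-e at J1 fixed by 1)

#0 →I1
#1 →J1
#2 →Sf1
#3 →I2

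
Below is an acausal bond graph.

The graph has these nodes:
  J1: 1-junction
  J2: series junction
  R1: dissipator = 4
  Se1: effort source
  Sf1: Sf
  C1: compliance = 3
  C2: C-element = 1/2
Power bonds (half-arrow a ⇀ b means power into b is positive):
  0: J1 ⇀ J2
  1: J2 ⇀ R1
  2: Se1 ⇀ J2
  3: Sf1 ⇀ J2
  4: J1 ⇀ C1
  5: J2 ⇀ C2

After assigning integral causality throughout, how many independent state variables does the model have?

2  (C1, C2 all integral)

β2 |J2  (Se1: effort source, stroke at far end)
β3 |Sf1  (source Sf1 imposes f)
β0 |J2  (1-jn J2 has f-setter on 3)
β1 |J2  (common-f at J2 fixed by 3)
β5 |J2  (J2 flow already set via bond 3)
β4 |J1  (1-jn J1 has f-setter on 0)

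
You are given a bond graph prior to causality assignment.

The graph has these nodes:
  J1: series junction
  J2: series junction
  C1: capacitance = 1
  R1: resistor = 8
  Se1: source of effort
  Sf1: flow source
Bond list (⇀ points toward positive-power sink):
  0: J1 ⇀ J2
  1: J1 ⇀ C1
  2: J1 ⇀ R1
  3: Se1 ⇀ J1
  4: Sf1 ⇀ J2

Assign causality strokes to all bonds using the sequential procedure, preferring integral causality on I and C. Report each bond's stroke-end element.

#3 stroke→J1  (Se1: effort source, stroke at far end)
#4 stroke→Sf1  (Sf1 fixes flow; stroke at Sf1)
#0 stroke→J2  (1-jn J2 has f-setter on 4)
#1 stroke→J1  (J1 flow already set via bond 0)
#2 stroke→J1  (common-f at J1 fixed by 0)

b0 |J2
b1 |J1
b2 |J1
b3 |J1
b4 |Sf1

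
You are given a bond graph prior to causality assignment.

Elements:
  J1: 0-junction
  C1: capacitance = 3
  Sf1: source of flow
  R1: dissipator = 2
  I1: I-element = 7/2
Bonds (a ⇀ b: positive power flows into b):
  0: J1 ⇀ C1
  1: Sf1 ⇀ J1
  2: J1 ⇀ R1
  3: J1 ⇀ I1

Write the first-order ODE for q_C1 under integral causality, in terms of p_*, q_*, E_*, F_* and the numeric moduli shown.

dq_C1/dt = F_Sf1 - 2*p_I1/7 - q_C1/6

#1 stroke at Sf1  (Sf1 fixes flow; stroke at Sf1)
#0 stroke at J1  (prefer integral on C1)
#2 stroke at R1  (J1: bond 0 brought effort, rest push out)
#3 stroke at I1  (J1 effort already set via bond 0)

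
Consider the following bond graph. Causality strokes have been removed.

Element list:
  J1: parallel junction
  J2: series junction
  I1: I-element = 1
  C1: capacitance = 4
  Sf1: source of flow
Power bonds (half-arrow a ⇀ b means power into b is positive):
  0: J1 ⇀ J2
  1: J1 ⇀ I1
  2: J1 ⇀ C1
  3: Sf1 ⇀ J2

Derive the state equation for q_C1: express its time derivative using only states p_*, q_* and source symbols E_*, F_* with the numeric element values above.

dq_C1/dt = -F_Sf1 - p_I1

b3 stroke at Sf1  (Sf1 (Sf) sets flow on bond)
b0 stroke at J2  (J2 flow already set via bond 3)
b1 stroke at I1  (I1 integral (f out))
b2 stroke at J1  (J1 needs exactly one e-in)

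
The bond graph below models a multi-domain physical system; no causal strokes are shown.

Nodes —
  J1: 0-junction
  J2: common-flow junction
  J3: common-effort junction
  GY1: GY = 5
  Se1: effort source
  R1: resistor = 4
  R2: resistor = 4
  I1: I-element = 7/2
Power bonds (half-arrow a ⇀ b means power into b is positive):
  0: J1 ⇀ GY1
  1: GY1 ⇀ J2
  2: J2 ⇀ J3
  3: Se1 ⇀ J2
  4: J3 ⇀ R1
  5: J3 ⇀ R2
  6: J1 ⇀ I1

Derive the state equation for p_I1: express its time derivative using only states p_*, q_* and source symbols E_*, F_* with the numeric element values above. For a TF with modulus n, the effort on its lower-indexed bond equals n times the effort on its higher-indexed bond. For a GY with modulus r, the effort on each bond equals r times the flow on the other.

#3 |J2  (Se1 fixes effort; stroke away)
#6 |I1  (I1 integral (f out))
#0 |J1  (only one effort-in slot at J1)
#1 |J2  (through GY1, causality inverts; strokes same side of GY1)
#2 |J3  (J2 needs exactly one f-in)
#4 |R1  (J3: bond 2 brought effort, rest push out)
#5 |R2  (J3 effort already set via bond 2)

dp_I1/dt = 5*E_Se1/2 - 25*p_I1/7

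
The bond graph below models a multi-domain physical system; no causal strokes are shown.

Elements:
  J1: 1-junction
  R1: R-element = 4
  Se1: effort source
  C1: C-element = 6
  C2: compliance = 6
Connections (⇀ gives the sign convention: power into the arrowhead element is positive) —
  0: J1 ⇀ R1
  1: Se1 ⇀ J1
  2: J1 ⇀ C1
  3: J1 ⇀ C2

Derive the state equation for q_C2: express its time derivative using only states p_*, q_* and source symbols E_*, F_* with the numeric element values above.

dq_C2/dt = E_Se1/4 - q_C1/24 - q_C2/24

#1 |J1  (Se1 (Se) sets effort on bond)
#2 |J1  (C1 outputs effort q/C1)
#3 |J1  (C2 outputs effort q/C2)
#0 |R1  (closing 1-jn rule on J1)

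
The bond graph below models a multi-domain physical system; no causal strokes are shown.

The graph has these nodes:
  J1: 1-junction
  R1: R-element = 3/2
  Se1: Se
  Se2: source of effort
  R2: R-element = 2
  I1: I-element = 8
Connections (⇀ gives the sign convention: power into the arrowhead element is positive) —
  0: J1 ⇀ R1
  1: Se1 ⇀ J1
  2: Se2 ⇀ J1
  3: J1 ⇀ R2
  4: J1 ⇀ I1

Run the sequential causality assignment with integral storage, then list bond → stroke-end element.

b1 stroke at J1  (source Se1 imposes e)
b2 stroke at J1  (source Se2 imposes e)
b4 stroke at I1  (I1 integral (f out))
b0 stroke at J1  (J1 flow already set via bond 4)
b3 stroke at J1  (1-jn J1 has f-setter on 4)

b0 |J1
b1 |J1
b2 |J1
b3 |J1
b4 |I1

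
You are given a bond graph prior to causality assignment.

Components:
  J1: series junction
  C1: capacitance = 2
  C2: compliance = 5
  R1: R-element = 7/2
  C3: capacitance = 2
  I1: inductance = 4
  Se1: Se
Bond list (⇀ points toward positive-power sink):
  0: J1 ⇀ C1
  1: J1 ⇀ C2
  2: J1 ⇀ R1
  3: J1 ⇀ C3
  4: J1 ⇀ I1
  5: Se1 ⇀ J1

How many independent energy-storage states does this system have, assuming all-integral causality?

#5 stroke at J1  (Se1: effort source, stroke at far end)
#0 stroke at J1  (prefer integral on C1)
#1 stroke at J1  (C2: C, integral causality)
#3 stroke at J1  (C3 integral (e out))
#4 stroke at I1  (I1: I, integral causality)
#2 stroke at J1  (J1: bond 4 brought flow, rest push out)

4  (C1, C2, C3, I1 all integral)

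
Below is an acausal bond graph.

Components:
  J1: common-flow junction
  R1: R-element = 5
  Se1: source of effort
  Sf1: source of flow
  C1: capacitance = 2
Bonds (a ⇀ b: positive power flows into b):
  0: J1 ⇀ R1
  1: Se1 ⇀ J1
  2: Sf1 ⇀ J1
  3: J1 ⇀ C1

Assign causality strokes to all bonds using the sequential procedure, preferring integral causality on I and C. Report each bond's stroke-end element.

#1 |J1  (source Se1 imposes e)
#2 |Sf1  (Sf1 fixes flow; stroke at Sf1)
#0 |J1  (J1 flow already set via bond 2)
#3 |J1  (J1: bond 2 brought flow, rest push out)

bond 0 →J1
bond 1 →J1
bond 2 →Sf1
bond 3 →J1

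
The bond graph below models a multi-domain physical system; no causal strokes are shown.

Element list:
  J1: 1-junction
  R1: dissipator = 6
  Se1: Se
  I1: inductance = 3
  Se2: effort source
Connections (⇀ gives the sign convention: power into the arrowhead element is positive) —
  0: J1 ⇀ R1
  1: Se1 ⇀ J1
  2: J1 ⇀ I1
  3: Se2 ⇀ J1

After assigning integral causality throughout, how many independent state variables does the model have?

bond 1 |J1  (Se1 fixes effort; stroke away)
bond 3 |J1  (Se2 (Se) sets effort on bond)
bond 2 |I1  (I1 integral (f out))
bond 0 |J1  (common-f at J1 fixed by 2)

1  (I1 all integral)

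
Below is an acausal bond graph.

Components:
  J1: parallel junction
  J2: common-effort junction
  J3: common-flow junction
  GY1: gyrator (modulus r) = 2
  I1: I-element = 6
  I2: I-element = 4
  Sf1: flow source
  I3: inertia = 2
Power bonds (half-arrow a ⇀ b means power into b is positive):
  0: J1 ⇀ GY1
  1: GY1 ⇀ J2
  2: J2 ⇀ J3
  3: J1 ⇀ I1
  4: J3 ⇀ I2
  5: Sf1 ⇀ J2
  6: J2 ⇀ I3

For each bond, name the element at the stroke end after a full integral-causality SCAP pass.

#0 |J1
#1 |J2
#2 |J3
#3 |I1
#4 |I2
#5 |Sf1
#6 |I3

β5 stroke at Sf1  (Sf1: flow source, stroke at near end)
β3 stroke at I1  (I1 integral (f out))
β0 stroke at J1  (only one effort-in slot at J1)
β1 stroke at J2  (through GY1, causality inverts; strokes same side of GY1)
β2 stroke at J3  (J2 effort already set via bond 1)
β6 stroke at I3  (common-e at J2 fixed by 1)
β4 stroke at I2  (closing 1-jn rule on J3)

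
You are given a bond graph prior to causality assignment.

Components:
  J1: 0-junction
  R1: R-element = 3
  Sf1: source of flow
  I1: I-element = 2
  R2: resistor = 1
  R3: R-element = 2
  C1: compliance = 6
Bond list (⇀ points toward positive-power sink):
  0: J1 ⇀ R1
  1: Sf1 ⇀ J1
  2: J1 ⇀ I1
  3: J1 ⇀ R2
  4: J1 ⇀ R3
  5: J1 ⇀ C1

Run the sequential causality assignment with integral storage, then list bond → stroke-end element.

β1 |Sf1  (source Sf1 imposes f)
β2 |I1  (I1 outputs flow p/I1)
β5 |J1  (C1 integral (e out))
β0 |R1  (J1 effort already set via bond 5)
β3 |R2  (J1 effort already set via bond 5)
β4 |R3  (J1: bond 5 brought effort, rest push out)

bond 0 |R1
bond 1 |Sf1
bond 2 |I1
bond 3 |R2
bond 4 |R3
bond 5 |J1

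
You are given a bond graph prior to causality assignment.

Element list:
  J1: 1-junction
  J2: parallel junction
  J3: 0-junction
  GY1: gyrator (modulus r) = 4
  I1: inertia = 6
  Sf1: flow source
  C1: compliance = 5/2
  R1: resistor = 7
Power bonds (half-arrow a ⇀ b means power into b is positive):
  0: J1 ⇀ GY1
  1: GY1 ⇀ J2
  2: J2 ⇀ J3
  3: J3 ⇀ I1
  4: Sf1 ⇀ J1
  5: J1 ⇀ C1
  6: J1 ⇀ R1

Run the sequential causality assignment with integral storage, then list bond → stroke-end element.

#4 stroke→Sf1  (Sf1: flow source, stroke at near end)
#0 stroke→J1  (J1 flow already set via bond 4)
#5 stroke→J1  (J1 flow already set via bond 4)
#6 stroke→J1  (J1 flow already set via bond 4)
#1 stroke→J2  (GY GY1: same side as bond 0)
#2 stroke→J3  (J2: bond 1 brought effort, rest push out)
#3 stroke→I1  (J3: bond 2 brought effort, rest push out)

β0 |J1
β1 |J2
β2 |J3
β3 |I1
β4 |Sf1
β5 |J1
β6 |J1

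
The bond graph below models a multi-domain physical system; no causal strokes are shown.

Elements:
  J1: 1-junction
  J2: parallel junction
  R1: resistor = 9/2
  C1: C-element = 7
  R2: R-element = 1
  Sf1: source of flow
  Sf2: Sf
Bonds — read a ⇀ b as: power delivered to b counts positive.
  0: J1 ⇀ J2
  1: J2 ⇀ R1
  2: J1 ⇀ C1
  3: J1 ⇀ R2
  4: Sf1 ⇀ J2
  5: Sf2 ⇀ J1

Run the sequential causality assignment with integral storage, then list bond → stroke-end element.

bond 0 stroke→J1
bond 1 stroke→J2
bond 2 stroke→J1
bond 3 stroke→J1
bond 4 stroke→Sf1
bond 5 stroke→Sf2

b4 |Sf1  (Sf1: flow source, stroke at near end)
b5 |Sf2  (source Sf2 imposes f)
b0 |J1  (1-jn J1 has f-setter on 5)
b2 |J1  (common-f at J1 fixed by 5)
b3 |J1  (J1: bond 5 brought flow, rest push out)
b1 |J2  (J2 needs exactly one e-in)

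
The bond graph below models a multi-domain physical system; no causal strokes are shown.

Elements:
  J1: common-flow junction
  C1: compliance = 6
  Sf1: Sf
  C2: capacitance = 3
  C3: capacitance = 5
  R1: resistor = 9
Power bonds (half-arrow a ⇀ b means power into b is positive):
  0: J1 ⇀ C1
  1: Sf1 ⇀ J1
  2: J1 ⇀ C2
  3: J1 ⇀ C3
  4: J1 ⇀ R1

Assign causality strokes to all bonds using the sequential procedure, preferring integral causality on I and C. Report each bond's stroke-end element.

β1 |Sf1  (Sf1 fixes flow; stroke at Sf1)
β0 |J1  (J1 flow already set via bond 1)
β2 |J1  (J1 flow already set via bond 1)
β3 |J1  (1-jn J1 has f-setter on 1)
β4 |J1  (common-f at J1 fixed by 1)

bond 0 stroke at J1
bond 1 stroke at Sf1
bond 2 stroke at J1
bond 3 stroke at J1
bond 4 stroke at J1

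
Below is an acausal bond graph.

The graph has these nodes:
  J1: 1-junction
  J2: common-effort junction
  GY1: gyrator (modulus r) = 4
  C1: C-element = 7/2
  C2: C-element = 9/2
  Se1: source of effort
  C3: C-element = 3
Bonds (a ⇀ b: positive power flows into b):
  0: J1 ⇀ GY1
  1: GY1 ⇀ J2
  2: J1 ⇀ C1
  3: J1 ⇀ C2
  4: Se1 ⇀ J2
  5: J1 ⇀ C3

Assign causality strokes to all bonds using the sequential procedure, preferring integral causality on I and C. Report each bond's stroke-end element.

bond 4 |J2  (Se1 (Se) sets effort on bond)
bond 1 |GY1  (J2: bond 4 brought effort, rest push out)
bond 0 |GY1  (GY1 both-in/both-out from 1)
bond 2 |J1  (common-f at J1 fixed by 0)
bond 3 |J1  (1-jn J1 has f-setter on 0)
bond 5 |J1  (1-jn J1 has f-setter on 0)

β0 →GY1
β1 →GY1
β2 →J1
β3 →J1
β4 →J2
β5 →J1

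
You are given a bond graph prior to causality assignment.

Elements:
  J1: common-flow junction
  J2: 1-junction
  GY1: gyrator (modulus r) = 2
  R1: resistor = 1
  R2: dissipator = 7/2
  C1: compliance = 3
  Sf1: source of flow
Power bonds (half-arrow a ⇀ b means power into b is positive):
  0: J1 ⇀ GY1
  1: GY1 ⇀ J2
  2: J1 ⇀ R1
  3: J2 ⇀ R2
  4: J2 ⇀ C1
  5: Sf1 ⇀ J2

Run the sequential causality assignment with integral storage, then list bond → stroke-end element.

b5 stroke at Sf1  (Sf1: flow source, stroke at near end)
b1 stroke at J2  (J2 flow already set via bond 5)
b3 stroke at J2  (J2 flow already set via bond 5)
b4 stroke at J2  (J2 flow already set via bond 5)
b0 stroke at J1  (through GY1, causality inverts; strokes same side of GY1)
b2 stroke at R1  (closing 1-jn rule on J1)

β0 stroke at J1
β1 stroke at J2
β2 stroke at R1
β3 stroke at J2
β4 stroke at J2
β5 stroke at Sf1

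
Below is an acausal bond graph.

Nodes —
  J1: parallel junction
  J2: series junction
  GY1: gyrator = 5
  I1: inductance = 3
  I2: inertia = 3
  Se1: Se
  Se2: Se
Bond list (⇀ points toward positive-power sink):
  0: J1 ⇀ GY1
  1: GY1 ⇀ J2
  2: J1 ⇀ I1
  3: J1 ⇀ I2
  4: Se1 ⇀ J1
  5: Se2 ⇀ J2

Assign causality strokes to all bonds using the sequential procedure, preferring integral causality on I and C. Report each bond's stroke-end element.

bond 4 stroke at J1  (source Se1 imposes e)
bond 5 stroke at J2  (Se2 (Se) sets effort on bond)
bond 0 stroke at GY1  (J1: bond 4 brought effort, rest push out)
bond 2 stroke at I1  (J1 effort already set via bond 4)
bond 3 stroke at I2  (J1 effort already set via bond 4)
bond 1 stroke at GY1  (closing 1-jn rule on J2)

bond 0 |GY1
bond 1 |GY1
bond 2 |I1
bond 3 |I2
bond 4 |J1
bond 5 |J2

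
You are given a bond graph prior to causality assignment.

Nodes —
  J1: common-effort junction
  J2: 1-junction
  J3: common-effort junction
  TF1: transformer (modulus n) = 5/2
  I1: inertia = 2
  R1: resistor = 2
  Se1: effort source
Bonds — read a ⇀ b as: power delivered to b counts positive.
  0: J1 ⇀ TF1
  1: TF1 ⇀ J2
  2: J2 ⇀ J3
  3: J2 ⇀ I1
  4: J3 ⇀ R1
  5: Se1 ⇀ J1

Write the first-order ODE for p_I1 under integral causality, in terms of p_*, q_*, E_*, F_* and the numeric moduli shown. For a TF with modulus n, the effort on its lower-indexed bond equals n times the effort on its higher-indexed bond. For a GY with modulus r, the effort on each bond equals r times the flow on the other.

bond 5 stroke→J1  (source Se1 imposes e)
bond 0 stroke→TF1  (J1: bond 5 brought effort, rest push out)
bond 1 stroke→J2  (through TF1, causality passes straight; one stroke at TF1)
bond 3 stroke→I1  (I1 outputs flow p/I1)
bond 2 stroke→J2  (J2: bond 3 brought flow, rest push out)
bond 4 stroke→J3  (only one effort-in slot at J3)

dp_I1/dt = 2*E_Se1/5 - p_I1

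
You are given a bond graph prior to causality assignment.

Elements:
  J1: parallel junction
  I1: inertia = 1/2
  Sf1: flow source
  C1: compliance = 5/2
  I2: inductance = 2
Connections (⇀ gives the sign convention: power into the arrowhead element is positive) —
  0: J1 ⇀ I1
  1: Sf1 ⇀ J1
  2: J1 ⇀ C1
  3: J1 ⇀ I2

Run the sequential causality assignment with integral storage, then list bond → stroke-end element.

#0 →I1
#1 →Sf1
#2 →J1
#3 →I2

b1 stroke at Sf1  (Sf1: flow source, stroke at near end)
b0 stroke at I1  (I1 integral (f out))
b2 stroke at J1  (C1 outputs effort q/C1)
b3 stroke at I2  (J1 effort already set via bond 2)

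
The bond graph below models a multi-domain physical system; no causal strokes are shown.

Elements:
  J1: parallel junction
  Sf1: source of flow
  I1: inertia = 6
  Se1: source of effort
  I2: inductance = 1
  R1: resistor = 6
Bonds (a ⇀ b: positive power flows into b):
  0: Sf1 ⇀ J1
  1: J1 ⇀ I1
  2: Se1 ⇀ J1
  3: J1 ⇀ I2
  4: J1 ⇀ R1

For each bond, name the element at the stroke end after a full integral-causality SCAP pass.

β0 |Sf1
β1 |I1
β2 |J1
β3 |I2
β4 |R1

#0 stroke at Sf1  (source Sf1 imposes f)
#2 stroke at J1  (Se1 fixes effort; stroke away)
#1 stroke at I1  (J1 effort already set via bond 2)
#3 stroke at I2  (J1: bond 2 brought effort, rest push out)
#4 stroke at R1  (common-e at J1 fixed by 2)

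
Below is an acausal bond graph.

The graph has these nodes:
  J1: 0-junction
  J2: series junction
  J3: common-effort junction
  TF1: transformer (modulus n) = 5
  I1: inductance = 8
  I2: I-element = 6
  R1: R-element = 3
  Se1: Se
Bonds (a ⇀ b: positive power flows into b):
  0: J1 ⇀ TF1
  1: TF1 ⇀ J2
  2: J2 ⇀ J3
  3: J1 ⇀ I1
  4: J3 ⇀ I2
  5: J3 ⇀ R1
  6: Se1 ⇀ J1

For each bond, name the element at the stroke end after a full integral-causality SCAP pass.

b0 stroke→TF1
b1 stroke→J2
b2 stroke→J3
b3 stroke→I1
b4 stroke→I2
b5 stroke→R1
b6 stroke→J1

b6 stroke at J1  (Se1 (Se) sets effort on bond)
b0 stroke at TF1  (0-jn J1 has e-setter on 6)
b3 stroke at I1  (common-e at J1 fixed by 6)
b1 stroke at J2  (TF1: transformer flips bond 0)
b2 stroke at J3  (J2: last free bond brings flow in)
b4 stroke at I2  (common-e at J3 fixed by 2)
b5 stroke at R1  (J3 effort already set via bond 2)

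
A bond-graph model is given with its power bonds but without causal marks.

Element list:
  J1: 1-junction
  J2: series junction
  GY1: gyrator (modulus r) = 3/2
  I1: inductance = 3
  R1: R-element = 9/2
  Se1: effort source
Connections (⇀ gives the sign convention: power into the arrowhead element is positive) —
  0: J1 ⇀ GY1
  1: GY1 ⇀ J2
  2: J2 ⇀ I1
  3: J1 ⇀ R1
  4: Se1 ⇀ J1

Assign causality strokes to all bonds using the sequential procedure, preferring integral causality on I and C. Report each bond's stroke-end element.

b0 stroke at J1
b1 stroke at J2
b2 stroke at I1
b3 stroke at R1
b4 stroke at J1

#4 →J1  (Se1 (Se) sets effort on bond)
#2 →I1  (I1 outputs flow p/I1)
#1 →J2  (1-jn J2 has f-setter on 2)
#0 →J1  (GY GY1: same side as bond 1)
#3 →R1  (J1 needs exactly one f-in)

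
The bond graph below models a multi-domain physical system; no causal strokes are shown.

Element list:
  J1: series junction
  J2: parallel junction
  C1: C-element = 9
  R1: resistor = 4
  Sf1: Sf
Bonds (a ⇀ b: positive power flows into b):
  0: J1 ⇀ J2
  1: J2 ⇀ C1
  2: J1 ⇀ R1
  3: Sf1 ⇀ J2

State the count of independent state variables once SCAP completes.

bond 3 →Sf1  (source Sf1 imposes f)
bond 1 →J2  (C1 integral (e out))
bond 0 →J1  (J2: bond 1 brought effort, rest push out)
bond 2 →R1  (closing 1-jn rule on J1)

1  (C1 all integral)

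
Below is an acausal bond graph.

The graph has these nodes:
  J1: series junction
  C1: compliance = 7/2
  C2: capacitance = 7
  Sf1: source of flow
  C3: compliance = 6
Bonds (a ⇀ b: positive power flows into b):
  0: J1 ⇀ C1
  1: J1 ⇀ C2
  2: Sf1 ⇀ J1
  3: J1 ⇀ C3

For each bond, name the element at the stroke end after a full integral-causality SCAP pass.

b2 |Sf1  (source Sf1 imposes f)
b0 |J1  (J1: bond 2 brought flow, rest push out)
b1 |J1  (1-jn J1 has f-setter on 2)
b3 |J1  (common-f at J1 fixed by 2)

#0 |J1
#1 |J1
#2 |Sf1
#3 |J1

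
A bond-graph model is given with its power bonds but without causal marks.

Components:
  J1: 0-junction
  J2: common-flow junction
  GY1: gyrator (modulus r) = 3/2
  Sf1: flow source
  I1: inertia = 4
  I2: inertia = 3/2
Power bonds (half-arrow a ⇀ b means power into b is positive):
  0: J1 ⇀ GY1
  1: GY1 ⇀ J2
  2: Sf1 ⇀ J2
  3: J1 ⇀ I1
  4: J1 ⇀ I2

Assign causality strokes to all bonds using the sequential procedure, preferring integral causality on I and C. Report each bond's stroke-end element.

b2 →Sf1  (Sf1 fixes flow; stroke at Sf1)
b1 →J2  (J2: bond 2 brought flow, rest push out)
b0 →J1  (GY1 both-in/both-out from 1)
b3 →I1  (J1: bond 0 brought effort, rest push out)
b4 →I2  (J1: bond 0 brought effort, rest push out)

b0 |J1
b1 |J2
b2 |Sf1
b3 |I1
b4 |I2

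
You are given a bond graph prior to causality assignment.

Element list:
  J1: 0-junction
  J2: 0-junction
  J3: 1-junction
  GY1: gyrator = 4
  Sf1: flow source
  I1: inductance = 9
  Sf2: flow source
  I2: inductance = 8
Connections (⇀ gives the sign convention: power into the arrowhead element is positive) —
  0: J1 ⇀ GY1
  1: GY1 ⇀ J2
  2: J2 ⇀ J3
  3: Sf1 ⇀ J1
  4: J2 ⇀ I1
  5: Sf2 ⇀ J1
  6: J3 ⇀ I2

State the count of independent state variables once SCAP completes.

2  (I1, I2 all integral)

b3 stroke at Sf1  (Sf1 fixes flow; stroke at Sf1)
b5 stroke at Sf2  (source Sf2 imposes f)
b0 stroke at J1  (only one effort-in slot at J1)
b1 stroke at J2  (through GY1, causality inverts; strokes same side of GY1)
b2 stroke at J3  (J2 effort already set via bond 1)
b4 stroke at I1  (J2 effort already set via bond 1)
b6 stroke at I2  (J3: last free bond brings flow in)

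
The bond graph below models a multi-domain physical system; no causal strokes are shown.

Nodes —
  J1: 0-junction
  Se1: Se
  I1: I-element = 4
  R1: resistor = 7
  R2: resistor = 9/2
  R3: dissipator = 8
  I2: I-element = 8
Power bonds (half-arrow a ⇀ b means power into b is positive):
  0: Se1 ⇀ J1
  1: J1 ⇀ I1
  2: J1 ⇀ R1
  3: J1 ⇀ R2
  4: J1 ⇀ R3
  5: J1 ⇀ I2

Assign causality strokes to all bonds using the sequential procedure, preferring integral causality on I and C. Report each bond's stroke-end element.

#0 stroke→J1
#1 stroke→I1
#2 stroke→R1
#3 stroke→R2
#4 stroke→R3
#5 stroke→I2

b0 →J1  (source Se1 imposes e)
b1 →I1  (0-jn J1 has e-setter on 0)
b2 →R1  (J1 effort already set via bond 0)
b3 →R2  (J1: bond 0 brought effort, rest push out)
b4 →R3  (J1: bond 0 brought effort, rest push out)
b5 →I2  (J1 effort already set via bond 0)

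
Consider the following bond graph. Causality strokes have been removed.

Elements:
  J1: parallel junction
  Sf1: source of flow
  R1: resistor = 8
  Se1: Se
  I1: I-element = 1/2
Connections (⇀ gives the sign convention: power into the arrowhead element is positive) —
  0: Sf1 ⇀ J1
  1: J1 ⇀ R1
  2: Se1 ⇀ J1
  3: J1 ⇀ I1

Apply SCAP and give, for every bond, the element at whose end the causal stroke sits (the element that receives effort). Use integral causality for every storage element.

β0 stroke at Sf1
β1 stroke at R1
β2 stroke at J1
β3 stroke at I1

#0 stroke→Sf1  (Sf1 (Sf) sets flow on bond)
#2 stroke→J1  (Se1 (Se) sets effort on bond)
#1 stroke→R1  (common-e at J1 fixed by 2)
#3 stroke→I1  (0-jn J1 has e-setter on 2)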